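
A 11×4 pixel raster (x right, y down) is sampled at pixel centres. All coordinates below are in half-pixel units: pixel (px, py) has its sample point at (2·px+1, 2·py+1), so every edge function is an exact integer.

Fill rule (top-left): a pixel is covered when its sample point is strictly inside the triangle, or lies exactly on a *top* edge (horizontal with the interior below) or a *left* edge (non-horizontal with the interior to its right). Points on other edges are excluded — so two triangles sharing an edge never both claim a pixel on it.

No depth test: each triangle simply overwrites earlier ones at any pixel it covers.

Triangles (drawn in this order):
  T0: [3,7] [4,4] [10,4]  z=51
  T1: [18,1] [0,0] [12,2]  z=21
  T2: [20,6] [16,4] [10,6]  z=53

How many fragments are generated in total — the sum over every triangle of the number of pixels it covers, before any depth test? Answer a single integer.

T0:
  2·area = 18
  edge (3, 7)→(4, 4): d=(1,-3) top-left  bias=+0
  edge (4, 4)→(10, 4): d=(6,0) top-left  bias=+0
  edge (10, 4)→(3, 7): d=(-7,3) right/bottom  bias=-1
    (2,0)@(5, 1): e=[0,-18,36] → ·  [on edge]
    (8,0)@(17, 1): e=[36,-18,0] → ·  [on edge]
    (2,2)@(5, 5): e=[4,6,8] → #
    (3,2)@(7, 5): e=[10,6,2] → #
    (4,2)@(9, 5): e=[16,6,-4] → ·
    (1,3)@(3, 7): e=[0,18,0] → ·  [on edge]
    (2,3)@(5, 7): e=[6,18,-6] → ·
    (3,3)@(7, 7): e=[12,18,-12] → ·
  covered (2 px):
    · · · · · · · · · · ·
    · · · · · · · · · · ·
    · · # # · · · · · · ·
    · · · · · · · · · · ·
T1:
  2·area = 24  (B↔C swapped to make it positive)
  edge (18, 1)→(12, 2): d=(-6,1) right/bottom  bias=-1
  edge (12, 2)→(0, 0): d=(-12,-2) top-left  bias=+0
  edge (0, 0)→(18, 1): d=(18,1) right/bottom  bias=-1
    (3,0)@(7, 1): e=[11,2,11] → #
    (4,0)@(9, 1): e=[9,6,9] → #
    (5,0)@(11, 1): e=[7,10,7] → #
    (6,0)@(13, 1): e=[5,14,5] → #
    (7,0)@(15, 1): e=[3,18,3] → #
    (8,0)@(17, 1): e=[1,22,1] → #
    (9,0)@(19, 1): e=[-1,26,-1] → ·
    (3,1)@(7, 3): e=[-1,-22,47] → ·
    (4,1)@(9, 3): e=[-3,-18,45] → ·
    (5,1)@(11, 3): e=[-5,-14,43] → ·
    (6,1)@(13, 3): e=[-7,-10,41] → ·
    (7,1)@(15, 3): e=[-9,-6,39] → ·
  covered (6 px):
    · · · # # # # # # · ·
    · · · · · · · · · · ·
    · · · · · · · · · · ·
    · · · · · · · · · · ·
T2:
  2·area = 20  (B↔C swapped to make it positive)
  edge (20, 6)→(10, 6): d=(-10,0) right/bottom  bias=-1
  edge (10, 6)→(16, 4): d=(6,-2) top-left  bias=+0
  edge (16, 4)→(20, 6): d=(4,2) right/bottom  bias=-1
    (9,1)@(19, 3): e=[30,0,-10] → ·  [on edge]
    (6,2)@(13, 5): e=[10,0,10] → #  [on edge]
    (7,2)@(15, 5): e=[10,4,6] → #
    (8,2)@(17, 5): e=[10,8,2] → #
    (9,2)@(19, 5): e=[10,12,-2] → ·
    (3,3)@(7, 7): e=[-10,0,30] → ·  [on edge]
    (6,3)@(13, 7): e=[-10,12,18] → ·
    (7,3)@(15, 7): e=[-10,16,14] → ·
    (8,3)@(17, 7): e=[-10,20,10] → ·
  covered (3 px):
    · · · · · · · · · · ·
    · · · · · · · · · · ·
    · · · · · · # # # · ·
    · · · · · · · · · · ·

Answer: 11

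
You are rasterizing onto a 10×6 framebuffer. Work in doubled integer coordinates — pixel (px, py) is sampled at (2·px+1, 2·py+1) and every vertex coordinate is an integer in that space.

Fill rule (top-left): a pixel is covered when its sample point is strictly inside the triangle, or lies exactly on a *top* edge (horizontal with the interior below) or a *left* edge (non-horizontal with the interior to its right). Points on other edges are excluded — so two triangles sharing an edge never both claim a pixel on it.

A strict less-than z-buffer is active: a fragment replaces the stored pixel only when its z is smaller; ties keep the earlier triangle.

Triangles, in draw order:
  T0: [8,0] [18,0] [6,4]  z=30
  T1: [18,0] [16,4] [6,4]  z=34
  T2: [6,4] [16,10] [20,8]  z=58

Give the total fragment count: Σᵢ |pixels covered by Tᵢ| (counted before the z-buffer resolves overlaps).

T0:
  2·area = 40
  edge (8, 0)→(18, 0): d=(10,0) top-left  bias=+0
  edge (18, 0)→(6, 4): d=(-12,4) right/bottom  bias=-1
  edge (6, 4)→(8, 0): d=(2,-4) top-left  bias=+0
    (4,0)@(9, 1): e=[10,24,6] → X
    (5,0)@(11, 1): e=[10,16,14] → X
    (6,0)@(13, 1): e=[10,8,22] → X
    (7,0)@(15, 1): e=[10,0,30] → .  [on edge]
    (3,1)@(7, 3): e=[30,8,2] → X
    (4,1)@(9, 3): e=[30,0,10] → .  [on edge]
    (5,1)@(11, 3): e=[30,-8,18] → .
    (6,1)@(13, 3): e=[30,-16,26] → .
    (1,2)@(3, 5): e=[50,0,-10] → .  [on edge]
    (3,2)@(7, 5): e=[50,-16,6] → .
  covered (4 px):
    . . . . X X X . . .
    . . . X . . . . . .
    . . . . . . . . . .
    . . . . . . . . . .
    . . . . . . . . . .
    . . . . . . . . . .
T1:
  2·area = 40
  edge (18, 0)→(16, 4): d=(-2,4) right/bottom  bias=-1
  edge (16, 4)→(6, 4): d=(-10,0) right/bottom  bias=-1
  edge (6, 4)→(18, 0): d=(12,-4) top-left  bias=+0
    (7,0)@(15, 1): e=[10,30,0] → X  [on edge]
    (8,0)@(17, 1): e=[2,30,8] → X
    (9,0)@(19, 1): e=[-6,30,16] → .
    (4,1)@(9, 3): e=[30,10,0] → X  [on edge]
    (5,1)@(11, 3): e=[22,10,8] → X
    (6,1)@(13, 3): e=[14,10,16] → X
    (8,1)@(17, 3): e=[-2,10,32] → .
    (1,2)@(3, 5): e=[50,-10,0] → .  [on edge]
    (4,2)@(9, 5): e=[26,-10,24] → .
    (5,2)@(11, 5): e=[18,-10,32] → .
    (6,2)@(13, 5): e=[10,-10,40] → .
    (7,2)@(15, 5): e=[2,-10,48] → .
  covered (6 px):
    . . . . . . . X X .
    . . . . X X X X . .
    . . . . . . . . . .
    . . . . . . . . . .
    . . . . . . . . . .
    . . . . . . . . . .
T2:
  2·area = 44  (B↔C swapped to make it positive)
  edge (6, 4)→(20, 8): d=(14,4) right/bottom  bias=-1
  edge (20, 8)→(16, 10): d=(-4,2) right/bottom  bias=-1
  edge (16, 10)→(6, 4): d=(-10,-6) top-left  bias=+0
    (0,0)@(1, 1): e=[-22,66,0] → .  [on edge]
    (4,2)@(9, 5): e=[2,34,8] → X
    (5,2)@(11, 5): e=[-6,30,20] → .
    (4,3)@(9, 7): e=[30,26,-12] → .
    (5,3)@(11, 7): e=[22,22,0] → X  [on edge]
    (6,3)@(13, 7): e=[14,18,12] → X
    (7,3)@(15, 7): e=[6,14,24] → X
    (8,3)@(17, 7): e=[-2,10,36] → .
    (5,4)@(11, 9): e=[50,14,-20] → .
    (6,4)@(13, 9): e=[42,10,-8] → .
    (7,4)@(15, 9): e=[34,6,4] → X
    (8,4)@(17, 9): e=[26,2,16] → X
  covered (6 px):
    . . . . . . . . . .
    . . . . . . . . . .
    . . . . X . . . . .
    . . . . . X X X . .
    . . . . . . . X X .
    . . . . . . . . . .

Answer: 16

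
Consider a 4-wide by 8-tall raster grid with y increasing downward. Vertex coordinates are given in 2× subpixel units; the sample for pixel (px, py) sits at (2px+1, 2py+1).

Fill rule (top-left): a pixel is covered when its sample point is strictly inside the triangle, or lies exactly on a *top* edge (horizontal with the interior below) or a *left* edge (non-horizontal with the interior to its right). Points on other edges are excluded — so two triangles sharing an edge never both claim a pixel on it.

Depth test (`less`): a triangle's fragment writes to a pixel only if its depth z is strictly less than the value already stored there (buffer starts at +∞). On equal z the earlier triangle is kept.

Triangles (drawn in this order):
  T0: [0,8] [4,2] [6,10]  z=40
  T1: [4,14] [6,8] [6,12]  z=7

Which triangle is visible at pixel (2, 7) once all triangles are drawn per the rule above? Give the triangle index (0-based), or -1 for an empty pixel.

T0:
  2·area = 44
  edge (0, 8)→(4, 2): d=(4,-6) top-left  bias=+0
  edge (4, 2)→(6, 10): d=(2,8) right/bottom  bias=-1
  edge (6, 10)→(0, 8): d=(-6,-2) top-left  bias=+0
    (1,2)@(3, 5): e=[6,14,24] → #
    (2,2)@(5, 5): e=[18,-2,28] → ·
    (0,3)@(1, 7): e=[2,34,8] → #
    (2,3)@(5, 7): e=[26,2,16] → #
    (3,3)@(7, 7): e=[38,-14,20] → ·
    (0,4)@(1, 9): e=[10,38,-4] → ·
    (1,4)@(3, 9): e=[22,22,0] → #  [on edge]
    (3,4)@(7, 9): e=[46,-10,8] → ·
    (1,5)@(3, 11): e=[30,26,-12] → ·
    (2,5)@(5, 11): e=[42,10,-8] → ·
  covered (6 px):
    · · · ·
    · · · ·
    · # · ·
    # # # ·
    · # # ·
    · · · ·
    · · · ·
    · · · ·
T1:
  2·area = 8
  edge (4, 14)→(6, 8): d=(2,-6) top-left  bias=+0
  edge (6, 8)→(6, 12): d=(0,4) right/bottom  bias=-1
  edge (6, 12)→(4, 14): d=(-2,2) right/bottom  bias=-1
    (3,2)@(7, 5): e=[0,-4,12] → ·  [on edge]
    (2,5)@(5, 11): e=[0,4,4] → #  [on edge]
    (3,5)@(7, 11): e=[12,-4,0] → ·  [on edge]
    (2,6)@(5, 13): e=[4,4,0] → ·  [on edge]
    (1,7)@(3, 15): e=[-4,12,0] → ·  [on edge]
  covered (1 px):
    · · · ·
    · · · ·
    · · · ·
    · · · ·
    · · · ·
    · · # ·
    · · · ·
    · · · ·

Z-buffer (winner per pixel, '.' = empty):
  . . . .
  . . . .
  . 0 . .
  0 0 0 .
  . 0 0 .
  . . 1 .
  . . . .
  . . . .

Final: -1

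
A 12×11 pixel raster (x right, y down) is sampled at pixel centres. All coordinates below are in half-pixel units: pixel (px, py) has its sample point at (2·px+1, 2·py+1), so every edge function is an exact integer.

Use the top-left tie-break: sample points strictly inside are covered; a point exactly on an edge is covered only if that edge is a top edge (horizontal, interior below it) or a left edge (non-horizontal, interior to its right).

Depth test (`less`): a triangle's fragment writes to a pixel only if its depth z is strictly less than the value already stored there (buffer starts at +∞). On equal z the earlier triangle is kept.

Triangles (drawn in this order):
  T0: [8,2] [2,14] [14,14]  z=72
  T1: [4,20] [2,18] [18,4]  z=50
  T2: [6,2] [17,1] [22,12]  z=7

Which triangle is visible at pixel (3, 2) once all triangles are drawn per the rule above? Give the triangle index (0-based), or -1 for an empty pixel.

T0:
  2·area = 144  (B↔C swapped to make it positive)
  edge (8, 2)→(14, 14): d=(6,12) right/bottom  bias=-1
  edge (14, 14)→(2, 14): d=(-12,0) right/bottom  bias=-1
  edge (2, 14)→(8, 2): d=(6,-12) top-left  bias=+0
    (3,2)@(7, 5): e=[30,108,6] → #
    (4,2)@(9, 5): e=[6,108,30] → #
    (5,2)@(11, 5): e=[-18,108,54] → ·
    (3,3)@(7, 7): e=[42,84,18] → #
    (5,3)@(11, 7): e=[-6,84,66] → ·
    (2,4)@(5, 9): e=[78,60,6] → #
    (5,4)@(11, 9): e=[6,60,78] → #
    (6,4)@(13, 9): e=[-18,60,102] → ·
    (2,5)@(5, 11): e=[90,36,18] → #
    (6,5)@(13, 11): e=[-6,36,114] → ·
    (1,6)@(3, 13): e=[126,12,6] → #
    (6,6)@(13, 13): e=[6,12,126] → #
  covered (18 px):
    · · · · · · · · · · · ·
    · · · · · · · · · · · ·
    · · · # # · · · · · · ·
    · · · # # · · · · · · ·
    · · # # # # · · · · · ·
    · · # # # # · · · · · ·
    · # # # # # # · · · · ·
    · · · · · · · · · · · ·
    · · · · · · · · · · · ·
    · · · · · · · · · · · ·
    · · · · · · · · · · · ·
T1:
  2·area = 60
  edge (4, 20)→(2, 18): d=(-2,-2) top-left  bias=+0
  edge (2, 18)→(18, 4): d=(16,-14) top-left  bias=+0
  edge (18, 4)→(4, 20): d=(-14,16) right/bottom  bias=-1
    (8,2)@(17, 5): e=[56,2,2] → #
    (9,2)@(19, 5): e=[60,30,-30] → ·
    (7,3)@(15, 7): e=[48,6,6] → #
    (8,3)@(17, 7): e=[52,34,-26] → ·
    (6,4)@(13, 9): e=[40,10,10] → #
    (7,4)@(15, 9): e=[44,38,-22] → ·
    (5,5)@(11, 11): e=[32,14,14] → #
    (6,5)@(13, 11): e=[36,42,-18] → ·
    (4,6)@(9, 13): e=[24,18,18] → #
    (5,6)@(11, 13): e=[28,46,-14] → ·
    (3,7)@(7, 15): e=[16,22,22] → #
    (4,7)@(9, 15): e=[20,50,-10] → ·
    (0,8)@(1, 17): e=[0,-30,90] → ·  [on edge]
    (1,9)@(3, 19): e=[0,30,30] → #  [on edge]
    (2,10)@(5, 21): e=[0,90,-30] → ·  [on edge]
  covered (8 px):
    · · · · · · · · · · · ·
    · · · · · · · · · · · ·
    · · · · · · · · # · · ·
    · · · · · · · # · · · ·
    · · · · · · # · · · · ·
    · · · · · # · · · · · ·
    · · · · # · · · · · · ·
    · · · # · · · · · · · ·
    · · # · · · · · · · · ·
    · # · · · · · · · · · ·
    · · · · · · · · · · · ·
T2:
  2·area = 126
  edge (6, 2)→(17, 1): d=(11,-1) top-left  bias=+0
  edge (17, 1)→(22, 12): d=(5,11) right/bottom  bias=-1
  edge (22, 12)→(6, 2): d=(-16,-10) top-left  bias=+0
    (8,0)@(17, 1): e=[0,0,126] → ·  [on edge]
    (4,1)@(9, 3): e=[14,98,14] → #
    (5,1)@(11, 3): e=[16,76,34] → #
    (6,1)@(13, 3): e=[18,54,54] → #
    (7,1)@(15, 3): e=[20,32,74] → #
    (8,1)@(17, 3): e=[22,10,94] → #
    (9,1)@(19, 3): e=[24,-12,114] → ·
    (4,2)@(9, 5): e=[36,108,-18] → ·
    (5,2)@(11, 5): e=[38,86,2] → #
    (9,2)@(19, 5): e=[46,-2,82] → ·
    (5,3)@(11, 7): e=[60,96,-30] → ·
    (6,3)@(13, 7): e=[62,74,-10] → ·
  covered (14 px):
    · · · · · · · · · · · ·
    · · · · # # # # # · · ·
    · · · · · # # # # · · ·
    · · · · · · · # # # · ·
    · · · · · · · · · # · ·
    · · · · · · · · · · # ·
    · · · · · · · · · · · ·
    · · · · · · · · · · · ·
    · · · · · · · · · · · ·
    · · · · · · · · · · · ·
    · · · · · · · · · · · ·

Z-buffer (winner per pixel, '.' = empty):
  . . . . . . . . . . . .
  . . . . 2 2 2 2 2 . . .
  . . . 0 0 2 2 2 2 . . .
  . . . 0 0 . . 2 2 2 . .
  . . 0 0 0 0 1 . . 2 . .
  . . 0 0 0 1 . . . . 2 .
  . 0 0 0 1 0 0 . . . . .
  . . . 1 . . . . . . . .
  . . 1 . . . . . . . . .
  . 1 . . . . . . . . . .
  . . . . . . . . . . . .

Answer: 0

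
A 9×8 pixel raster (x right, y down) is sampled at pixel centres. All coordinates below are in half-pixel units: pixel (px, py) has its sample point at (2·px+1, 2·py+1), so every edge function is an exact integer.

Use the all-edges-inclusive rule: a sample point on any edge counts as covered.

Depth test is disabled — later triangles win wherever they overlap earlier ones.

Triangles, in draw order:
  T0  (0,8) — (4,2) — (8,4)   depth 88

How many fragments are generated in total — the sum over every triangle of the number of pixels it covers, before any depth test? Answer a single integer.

T0:
  2·area = 32
  edge (0, 8)→(4, 2): d=(4,-6) inclusive
  edge (4, 2)→(8, 4): d=(4,2) inclusive
  edge (8, 4)→(0, 8): d=(-8,4) inclusive
    (2,1)@(5, 3): e=[10,2,20] → X
    (3,1)@(7, 3): e=[22,-2,12] → .
    (1,2)@(3, 5): e=[6,14,12] → X
    (3,2)@(7, 5): e=[30,6,-4] → .
    (0,3)@(1, 7): e=[2,26,4] → X
    (1,3)@(3, 7): e=[14,22,-4] → .
    (2,3)@(5, 7): e=[26,18,-12] → .
    (0,4)@(1, 9): e=[10,34,-12] → .
  covered (4 px):
    . . . . . . . . .
    . . X . . . . . .
    . X X . . . . . .
    X . . . . . . . .
    . . . . . . . . .
    . . . . . . . . .
    . . . . . . . . .
    . . . . . . . . .

Final: 4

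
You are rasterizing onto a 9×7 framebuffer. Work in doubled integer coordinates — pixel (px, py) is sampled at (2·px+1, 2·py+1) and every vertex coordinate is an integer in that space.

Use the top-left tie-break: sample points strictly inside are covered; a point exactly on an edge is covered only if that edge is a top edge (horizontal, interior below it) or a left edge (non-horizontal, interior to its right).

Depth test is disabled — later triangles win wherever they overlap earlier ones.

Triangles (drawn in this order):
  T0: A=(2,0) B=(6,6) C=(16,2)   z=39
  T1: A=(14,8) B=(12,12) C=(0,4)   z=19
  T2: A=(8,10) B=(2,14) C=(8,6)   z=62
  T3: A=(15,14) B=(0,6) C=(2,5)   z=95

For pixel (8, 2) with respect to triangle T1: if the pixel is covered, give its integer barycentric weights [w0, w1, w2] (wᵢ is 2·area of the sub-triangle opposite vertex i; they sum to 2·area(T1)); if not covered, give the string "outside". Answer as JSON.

T0:
  2·area = 76  (B↔C swapped to make it positive)
  edge (2, 0)→(16, 2): d=(14,2) right/bottom  bias=-1
  edge (16, 2)→(6, 6): d=(-10,4) right/bottom  bias=-1
  edge (6, 6)→(2, 0): d=(-4,-6) top-left  bias=+0
    (1,0)@(3, 1): e=[12,62,2] → X
    (2,0)@(5, 1): e=[8,54,14] → X
    (3,0)@(7, 1): e=[4,46,26] → X
    (4,0)@(9, 1): e=[0,38,38] → .  [on edge]
    (1,1)@(3, 3): e=[40,42,-6] → .
    (2,1)@(5, 3): e=[36,34,6] → X
    (4,1)@(9, 3): e=[28,18,30] → X
    (5,1)@(11, 3): e=[24,10,42] → X
    (6,1)@(13, 3): e=[20,2,54] → X
    (7,1)@(15, 3): e=[16,-6,66] → .
    (2,2)@(5, 5): e=[64,14,-2] → .
    (3,2)@(7, 5): e=[60,6,10] → X
  covered (9 px):
    . X X X . . . . .
    . . X X X X X . .
    . . . X . . . . .
    . . . . . . . . .
    . . . . . . . . .
    . . . . . . . . .
    . . . . . . . . .
T1:
  2·area = 64
  edge (14, 8)→(12, 12): d=(-2,4) right/bottom  bias=-1
  edge (12, 12)→(0, 4): d=(-12,-8) top-left  bias=+0
  edge (0, 4)→(14, 8): d=(14,4) right/bottom  bias=-1
    (1,2)@(3, 5): e=[50,12,2] → X
    (2,2)@(5, 5): e=[42,28,-6] → .
    (1,3)@(3, 7): e=[46,-12,30] → .
    (2,3)@(5, 7): e=[38,4,22] → X
    (3,3)@(7, 7): e=[30,20,14] → X
    (4,3)@(9, 7): e=[22,36,6] → X
    (5,3)@(11, 7): e=[14,52,-2] → .
    (2,4)@(5, 9): e=[34,-20,50] → .
    (3,4)@(7, 9): e=[26,-4,42] → .
    (4,4)@(9, 9): e=[18,12,34] → X
    (5,4)@(11, 9): e=[10,28,26] → X
    (6,4)@(13, 9): e=[2,44,18] → X
  covered (8 px):
    . . . . . . . . .
    . . . . . . . . .
    . X . . . . . . .
    . . X X X . . . .
    . . . . X X X . .
    . . . . . X . . .
    . . . . . . . . .
T2:
  2·area = 24
  edge (8, 10)→(2, 14): d=(-6,4) right/bottom  bias=-1
  edge (2, 14)→(8, 6): d=(6,-8) top-left  bias=+0
  edge (8, 6)→(8, 10): d=(0,4) right/bottom  bias=-1
    (3,4)@(7, 9): e=[10,10,4] → X
    (4,4)@(9, 9): e=[2,26,-4] → .
    (2,5)@(5, 11): e=[6,6,12] → X
    (3,5)@(7, 11): e=[-2,22,4] → .
    (1,6)@(3, 13): e=[2,2,20] → X
    (2,6)@(5, 13): e=[-6,18,12] → .
  covered (3 px):
    . . . . . . . . .
    . . . . . . . . .
    . . . . . . . . .
    . . . . . . . . .
    . . . X . . . . .
    . . X . . . . . .
    . X . . . . . . .
T3:
  2·area = 31
  edge (15, 14)→(0, 6): d=(-15,-8) top-left  bias=+0
  edge (0, 6)→(2, 5): d=(2,-1) top-left  bias=+0
  edge (2, 5)→(15, 14): d=(13,9) right/bottom  bias=-1
    (1,3)@(3, 7): e=[9,5,17] → X
    (2,3)@(5, 7): e=[25,7,-1] → .
    (1,4)@(3, 9): e=[-21,9,43] → .
    (3,4)@(7, 9): e=[11,13,7] → X
    (4,4)@(9, 9): e=[27,15,-11] → .
    (3,5)@(7, 11): e=[-19,17,33] → .
  covered (2 px):
    . . . . . . . . .
    . . . . . . . . .
    . . . . . . . . .
    . X . . . . . . .
    . . . X . . . . .
    . . . . . . . . .
    . . . . . . . . .

Final: "outside"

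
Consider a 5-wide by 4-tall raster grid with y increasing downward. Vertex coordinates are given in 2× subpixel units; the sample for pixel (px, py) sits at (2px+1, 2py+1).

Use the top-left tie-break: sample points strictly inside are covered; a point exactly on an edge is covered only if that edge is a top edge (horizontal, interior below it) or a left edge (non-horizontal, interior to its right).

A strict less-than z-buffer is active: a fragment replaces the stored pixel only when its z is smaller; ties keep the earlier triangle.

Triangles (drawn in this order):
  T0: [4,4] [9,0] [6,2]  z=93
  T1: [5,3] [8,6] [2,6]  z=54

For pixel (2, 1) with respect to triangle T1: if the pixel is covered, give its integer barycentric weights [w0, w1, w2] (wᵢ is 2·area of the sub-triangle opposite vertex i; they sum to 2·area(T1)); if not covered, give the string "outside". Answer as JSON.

T0:
  2·area = 2  (B↔C swapped to make it positive)
  edge (4, 4)→(6, 2): d=(2,-2) top-left  bias=+0
  edge (6, 2)→(9, 0): d=(3,-2) top-left  bias=+0
  edge (9, 0)→(4, 4): d=(-5,4) right/bottom  bias=-1
    (3,0)@(7, 1): e=[0,-1,3] → ·  [on edge]
    (2,1)@(5, 3): e=[0,1,1] → #  [on edge]
    (3,1)@(7, 3): e=[4,5,-7] → ·
    (1,2)@(3, 5): e=[0,3,-1] → ·  [on edge]
    (2,2)@(5, 5): e=[4,7,-9] → ·
    (0,3)@(1, 7): e=[0,5,-3] → ·  [on edge]
  covered (1 px):
    · · · · ·
    · · # · ·
    · · · · ·
    · · · · ·
T1:
  2·area = 18
  edge (5, 3)→(8, 6): d=(3,3) right/bottom  bias=-1
  edge (8, 6)→(2, 6): d=(-6,0) right/bottom  bias=-1
  edge (2, 6)→(5, 3): d=(3,-3) top-left  bias=+0
    (1,0)@(3, 1): e=[0,30,-12] → ·  [on edge]
    (3,0)@(7, 1): e=[-12,30,0] → ·  [on edge]
    (2,1)@(5, 3): e=[0,18,0] → ·  [on edge]
    (1,2)@(3, 5): e=[12,6,0] → #  [on edge]
    (2,2)@(5, 5): e=[6,6,6] → #
    (3,2)@(7, 5): e=[0,6,12] → ·  [on edge]
    (0,3)@(1, 7): e=[24,-6,0] → ·  [on edge]
    (1,3)@(3, 7): e=[18,-6,6] → ·
    (2,3)@(5, 7): e=[12,-6,12] → ·
    (4,3)@(9, 7): e=[0,-6,24] → ·  [on edge]
  covered (2 px):
    · · · · ·
    · · · · ·
    · # # · ·
    · · · · ·

Result: "outside"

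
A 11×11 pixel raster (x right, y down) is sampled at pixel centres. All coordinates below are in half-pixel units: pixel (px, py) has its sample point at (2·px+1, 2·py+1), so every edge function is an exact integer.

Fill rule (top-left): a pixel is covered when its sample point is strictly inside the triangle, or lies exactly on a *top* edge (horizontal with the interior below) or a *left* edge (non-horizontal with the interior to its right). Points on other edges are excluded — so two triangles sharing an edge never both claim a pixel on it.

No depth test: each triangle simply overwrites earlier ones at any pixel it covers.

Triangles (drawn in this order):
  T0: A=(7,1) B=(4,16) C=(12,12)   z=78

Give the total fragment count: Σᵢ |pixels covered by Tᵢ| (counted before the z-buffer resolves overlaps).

T0:
  2·area = 108  (B↔C swapped to make it positive)
  edge (7, 1)→(12, 12): d=(5,11) right/bottom  bias=-1
  edge (12, 12)→(4, 16): d=(-8,4) right/bottom  bias=-1
  edge (4, 16)→(7, 1): d=(3,-15) top-left  bias=+0
    (3,0)@(7, 1): e=[0,108,0] → ·  [on edge]
    (3,1)@(7, 3): e=[10,92,6] → #
    (4,1)@(9, 3): e=[-12,84,36] → ·
    (3,2)@(7, 5): e=[20,76,12] → #
    (4,2)@(9, 5): e=[-2,68,42] → ·
    (3,3)@(7, 7): e=[30,60,18] → #
    (4,3)@(9, 7): e=[8,52,48] → #
    (5,3)@(11, 7): e=[-14,44,78] → ·
    (3,4)@(7, 9): e=[40,44,24] → #
    (5,4)@(11, 9): e=[-4,28,84] → ·
    (2,5)@(5, 11): e=[72,36,0] → #  [on edge]
    (5,5)@(11, 11): e=[6,12,90] → #
    (1,10)@(3, 21): e=[144,-36,0] → ·  [on edge]
  covered (14 px):
    · · · · · · · · · · ·
    · · · # · · · · · · ·
    · · · # · · · · · · ·
    · · · # # · · · · · ·
    · · · # # · · · · · ·
    · · # # # # · · · · ·
    · · # # # · · · · · ·
    · · # · · · · · · · ·
    · · · · · · · · · · ·
    · · · · · · · · · · ·
    · · · · · · · · · · ·

Answer: 14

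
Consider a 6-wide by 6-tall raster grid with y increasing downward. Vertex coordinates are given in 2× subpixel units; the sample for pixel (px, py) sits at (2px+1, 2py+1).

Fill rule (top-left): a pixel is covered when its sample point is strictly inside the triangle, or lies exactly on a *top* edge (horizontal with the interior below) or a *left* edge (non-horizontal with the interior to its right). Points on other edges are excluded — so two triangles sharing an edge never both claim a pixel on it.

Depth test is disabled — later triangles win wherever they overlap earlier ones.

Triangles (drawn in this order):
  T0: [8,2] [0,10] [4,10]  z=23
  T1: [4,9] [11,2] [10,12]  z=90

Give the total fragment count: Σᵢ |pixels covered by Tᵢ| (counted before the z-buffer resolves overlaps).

T0:
  2·area = 32  (B↔C swapped to make it positive)
  edge (8, 2)→(4, 10): d=(-4,8) right/bottom  bias=-1
  edge (4, 10)→(0, 10): d=(-4,0) right/bottom  bias=-1
  edge (0, 10)→(8, 2): d=(8,-8) top-left  bias=+0
    (4,0)@(9, 1): e=[-4,36,0] → ·  [on edge]
    (3,1)@(7, 3): e=[4,28,0] → #  [on edge]
    (4,1)@(9, 3): e=[-12,28,16] → ·
    (2,2)@(5, 5): e=[12,20,0] → #  [on edge]
    (3,2)@(7, 5): e=[-4,20,16] → ·
    (1,3)@(3, 7): e=[20,12,0] → #  [on edge]
    (3,3)@(7, 7): e=[-12,12,32] → ·
    (0,4)@(1, 9): e=[28,4,0] → #  [on edge]
    (2,4)@(5, 9): e=[-4,4,32] → ·
    (0,5)@(1, 11): e=[20,-4,16] → ·
    (1,5)@(3, 11): e=[4,-4,32] → ·
  covered (6 px):
    · · · · · ·
    · · · # · ·
    · · # · · ·
    · # # · · ·
    # # · · · ·
    · · · · · ·
T1:
  2·area = 63
  edge (4, 9)→(11, 2): d=(7,-7) top-left  bias=+0
  edge (11, 2)→(10, 12): d=(-1,10) right/bottom  bias=-1
  edge (10, 12)→(4, 9): d=(-6,-3) top-left  bias=+0
    (4,2)@(9, 5): e=[7,17,39] → #
    (5,2)@(11, 5): e=[21,-3,45] → ·
    (3,3)@(7, 7): e=[7,35,21] → #
    (5,3)@(11, 7): e=[35,-5,33] → ·
    (2,4)@(5, 9): e=[7,53,3] → #
    (5,4)@(11, 9): e=[49,-7,21] → ·
    (2,5)@(5, 11): e=[21,51,-9] → ·
    (3,5)@(7, 11): e=[35,31,-3] → ·
    (4,5)@(9, 11): e=[49,11,3] → #
    (5,5)@(11, 11): e=[63,-9,9] → ·
  covered (7 px):
    · · · · · ·
    · · · · · ·
    · · · · # ·
    · · · # # ·
    · · # # # ·
    · · · · # ·

Final: 13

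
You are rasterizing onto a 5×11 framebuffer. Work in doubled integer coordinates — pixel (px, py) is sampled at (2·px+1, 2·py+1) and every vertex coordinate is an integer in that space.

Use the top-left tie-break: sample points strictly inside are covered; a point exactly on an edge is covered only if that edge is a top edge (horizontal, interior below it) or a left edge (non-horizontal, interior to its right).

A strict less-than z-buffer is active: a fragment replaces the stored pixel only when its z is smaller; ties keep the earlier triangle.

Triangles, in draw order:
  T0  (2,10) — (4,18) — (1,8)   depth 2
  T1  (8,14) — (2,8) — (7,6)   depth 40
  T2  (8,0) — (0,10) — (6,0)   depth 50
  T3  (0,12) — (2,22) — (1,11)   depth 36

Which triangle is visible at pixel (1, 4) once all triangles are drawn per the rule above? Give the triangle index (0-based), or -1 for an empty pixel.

T0:
  2·area = 4
  edge (2, 10)→(4, 18): d=(2,8) right/bottom  bias=-1
  edge (4, 18)→(1, 8): d=(-3,-10) top-left  bias=+0
  edge (1, 8)→(2, 10): d=(1,2) right/bottom  bias=-1
  covered (0 px):
    · · · · ·
    · · · · ·
    · · · · ·
    · · · · ·
    · · · · ·
    · · · · ·
    · · · · ·
    · · · · ·
    · · · · ·
    · · · · ·
    · · · · ·
T1:
  2·area = 42
  edge (8, 14)→(2, 8): d=(-6,-6) top-left  bias=+0
  edge (2, 8)→(7, 6): d=(5,-2) top-left  bias=+0
  edge (7, 6)→(8, 14): d=(1,8) right/bottom  bias=-1
    (0,3)@(1, 7): e=[0,-7,49] → ·  [on edge]
    (2,3)@(5, 7): e=[24,1,17] → █
    (3,3)@(7, 7): e=[36,5,1] → █
    (4,3)@(9, 7): e=[48,9,-15] → ·
    (1,4)@(3, 9): e=[0,7,35] → █  [on edge]
    (4,4)@(9, 9): e=[36,19,-13] → ·
    (1,5)@(3, 11): e=[-12,17,37] → ·
    (2,5)@(5, 11): e=[0,21,21] → █  [on edge]
    (4,5)@(9, 11): e=[24,29,-11] → ·
    (2,6)@(5, 13): e=[-12,31,23] → ·
    (3,6)@(7, 13): e=[0,35,7] → █  [on edge]
    (4,6)@(9, 13): e=[12,39,-9] → ·
    (4,7)@(9, 15): e=[0,49,-7] → ·  [on edge]
  covered (8 px):
    · · · · ·
    · · · · ·
    · · · · ·
    · · █ █ ·
    · █ █ █ ·
    · · █ █ ·
    · · · █ ·
    · · · · ·
    · · · · ·
    · · · · ·
    · · · · ·
T2:
  2·area = 20
  edge (8, 0)→(0, 10): d=(-8,10) right/bottom  bias=-1
  edge (0, 10)→(6, 0): d=(6,-10) top-left  bias=+0
  edge (6, 0)→(8, 0): d=(2,0) top-left  bias=+0
    (3,0)@(7, 1): e=[2,16,2] → █
    (4,0)@(9, 1): e=[-18,36,2] → ·
    (2,1)@(5, 3): e=[6,8,6] → █
    (3,1)@(7, 3): e=[-14,28,6] → ·
    (1,2)@(3, 5): e=[10,0,10] → █  [on edge]
    (2,2)@(5, 5): e=[-10,20,10] → ·
    (1,3)@(3, 7): e=[-6,12,14] → ·
  covered (3 px):
    · · · █ ·
    · · █ · ·
    · █ · · ·
    · · · · ·
    · · · · ·
    · · · · ·
    · · · · ·
    · · · · ·
    · · · · ·
    · · · · ·
    · · · · ·
T3:
  2·area = 12  (B↔C swapped to make it positive)
  edge (0, 12)→(1, 11): d=(1,-1) top-left  bias=+0
  edge (1, 11)→(2, 22): d=(1,11) right/bottom  bias=-1
  edge (2, 22)→(0, 12): d=(-2,-10) top-left  bias=+0
    (4,1)@(9, 3): e=[0,-96,108] → ·  [on edge]
    (3,2)@(7, 5): e=[0,-72,84] → ·  [on edge]
    (2,3)@(5, 7): e=[0,-48,60] → ·  [on edge]
    (1,4)@(3, 9): e=[0,-24,36] → ·  [on edge]
    (0,5)@(1, 11): e=[0,0,12] → ·  [on edge]
    (0,6)@(1, 13): e=[2,2,8] → █
    (1,6)@(3, 13): e=[4,-20,28] → ·
    (0,7)@(1, 15): e=[4,4,4] → █
    (1,7)@(3, 15): e=[6,-18,24] → ·
    (0,8)@(1, 17): e=[6,6,0] → █  [on edge]
    (1,8)@(3, 17): e=[8,-16,20] → ·
    (0,9)@(1, 19): e=[8,8,-4] → ·
  covered (3 px):
    · · · · ·
    · · · · ·
    · · · · ·
    · · · · ·
    · · · · ·
    · · · · ·
    █ · · · ·
    █ · · · ·
    █ · · · ·
    · · · · ·
    · · · · ·

Z-buffer (winner per pixel, '.' = empty):
  . . . 2 .
  . . 2 . .
  . 2 . . .
  . . 1 1 .
  . 1 1 1 .
  . . 1 1 .
  3 . . 1 .
  3 . . . .
  3 . . . .
  . . . . .
  . . . . .

Final: 1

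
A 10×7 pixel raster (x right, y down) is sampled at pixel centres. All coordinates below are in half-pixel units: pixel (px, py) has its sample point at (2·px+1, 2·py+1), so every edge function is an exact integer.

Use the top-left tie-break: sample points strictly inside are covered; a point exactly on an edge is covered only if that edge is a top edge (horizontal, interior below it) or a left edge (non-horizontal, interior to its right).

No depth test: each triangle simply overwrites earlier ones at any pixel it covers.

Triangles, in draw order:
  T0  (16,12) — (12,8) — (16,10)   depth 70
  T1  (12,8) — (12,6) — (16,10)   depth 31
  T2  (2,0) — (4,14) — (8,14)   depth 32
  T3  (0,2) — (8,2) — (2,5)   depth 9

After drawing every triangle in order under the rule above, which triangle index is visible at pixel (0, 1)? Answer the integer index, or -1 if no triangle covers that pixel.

T0:
  2·area = 8
  edge (16, 12)→(12, 8): d=(-4,-4) top-left  bias=+0
  edge (12, 8)→(16, 10): d=(4,2) right/bottom  bias=-1
  edge (16, 10)→(16, 12): d=(0,2) right/bottom  bias=-1
    (2,0)@(5, 1): e=[0,-14,22] → ·  [on edge]
    (3,1)@(7, 3): e=[0,-10,18] → ·  [on edge]
    (4,2)@(9, 5): e=[0,-6,14] → ·  [on edge]
    (5,3)@(11, 7): e=[0,-2,10] → ·  [on edge]
    (6,4)@(13, 9): e=[0,2,6] → #  [on edge]
    (7,4)@(15, 9): e=[8,-2,2] → ·
    (6,5)@(13, 11): e=[-8,10,6] → ·
    (7,5)@(15, 11): e=[0,6,2] → #  [on edge]
    (8,5)@(17, 11): e=[8,2,-2] → ·
    (7,6)@(15, 13): e=[-8,14,2] → ·
    (8,6)@(17, 13): e=[0,10,-2] → ·  [on edge]
  covered (2 px):
    · · · · · · · · · ·
    · · · · · · · · · ·
    · · · · · · · · · ·
    · · · · · · · · · ·
    · · · · · · # · · ·
    · · · · · · · # · ·
    · · · · · · · · · ·
T1:
  2·area = 8
  edge (12, 8)→(12, 6): d=(0,-2) top-left  bias=+0
  edge (12, 6)→(16, 10): d=(4,4) right/bottom  bias=-1
  edge (16, 10)→(12, 8): d=(-4,-2) top-left  bias=+0
    (3,0)@(7, 1): e=[-10,0,18] → ·  [on edge]
    (4,1)@(9, 3): e=[-6,0,14] → ·  [on edge]
    (5,2)@(11, 5): e=[-2,0,10] → ·  [on edge]
    (6,3)@(13, 7): e=[2,0,6] → ·  [on edge]
    (7,4)@(15, 9): e=[6,0,2] → ·  [on edge]
    (8,5)@(17, 11): e=[10,0,-2] → ·  [on edge]
    (9,6)@(19, 13): e=[14,0,-6] → ·  [on edge]
  covered (0 px):
    · · · · · · · · · ·
    · · · · · · · · · ·
    · · · · · · · · · ·
    · · · · · · · · · ·
    · · · · · · · · · ·
    · · · · · · · · · ·
    · · · · · · · · · ·
T2:
  2·area = 56  (B↔C swapped to make it positive)
  edge (2, 0)→(8, 14): d=(6,14) right/bottom  bias=-1
  edge (8, 14)→(4, 14): d=(-4,0) right/bottom  bias=-1
  edge (4, 14)→(2, 0): d=(-2,-14) top-left  bias=+0
    (1,1)@(3, 3): e=[4,44,8] → #
    (2,1)@(5, 3): e=[-24,44,36] → ·
    (1,2)@(3, 5): e=[16,36,4] → #
    (2,2)@(5, 5): e=[-12,36,32] → ·
    (1,3)@(3, 7): e=[28,28,0] → #  [on edge]
    (2,3)@(5, 7): e=[0,28,28] → ·  [on edge]
    (1,4)@(3, 9): e=[40,20,-4] → ·
    (2,4)@(5, 9): e=[12,20,24] → #
    (3,4)@(7, 9): e=[-16,20,52] → ·
    (2,5)@(5, 11): e=[24,12,20] → #
    (3,5)@(7, 11): e=[-4,12,48] → ·
    (2,6)@(5, 13): e=[36,4,16] → #
  covered (7 px):
    · · · · · · · · · ·
    · # · · · · · · · ·
    · # · · · · · · · ·
    · # · · · · · · · ·
    · · # · · · · · · ·
    · · # · · · · · · ·
    · · # # · · · · · ·
T3:
  2·area = 24
  edge (0, 2)→(8, 2): d=(8,0) top-left  bias=+0
  edge (8, 2)→(2, 5): d=(-6,3) right/bottom  bias=-1
  edge (2, 5)→(0, 2): d=(-2,-3) top-left  bias=+0
    (0,1)@(1, 3): e=[8,15,1] → #
    (1,1)@(3, 3): e=[8,9,7] → #
    (2,1)@(5, 3): e=[8,3,13] → #
    (3,1)@(7, 3): e=[8,-3,19] → ·
    (0,2)@(1, 5): e=[24,3,-3] → ·
    (1,2)@(3, 5): e=[24,-3,3] → ·
    (2,2)@(5, 5): e=[24,-9,9] → ·
  covered (3 px):
    · · · · · · · · · ·
    # # # · · · · · · ·
    · · · · · · · · · ·
    · · · · · · · · · ·
    · · · · · · · · · ·
    · · · · · · · · · ·
    · · · · · · · · · ·

Z-buffer (winner per pixel, '.' = empty):
  . . . . . . . . . .
  3 3 3 . . . . . . .
  . 2 . . . . . . . .
  . 2 . . . . . . . .
  . . 2 . . . 0 . . .
  . . 2 . . . . 0 . .
  . . 2 2 . . . . . .

Answer: 3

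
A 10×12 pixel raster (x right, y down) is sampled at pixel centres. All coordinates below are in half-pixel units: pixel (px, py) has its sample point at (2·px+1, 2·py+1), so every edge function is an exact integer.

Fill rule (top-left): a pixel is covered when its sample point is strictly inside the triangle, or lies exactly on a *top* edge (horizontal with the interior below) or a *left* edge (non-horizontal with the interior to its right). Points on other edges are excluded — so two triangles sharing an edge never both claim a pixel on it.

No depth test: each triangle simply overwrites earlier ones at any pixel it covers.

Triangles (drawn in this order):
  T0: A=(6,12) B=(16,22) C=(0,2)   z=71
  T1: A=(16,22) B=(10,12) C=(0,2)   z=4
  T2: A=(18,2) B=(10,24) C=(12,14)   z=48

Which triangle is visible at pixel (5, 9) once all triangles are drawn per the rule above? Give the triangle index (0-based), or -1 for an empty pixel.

T0:
  2·area = 40  (B↔C swapped to make it positive)
  edge (6, 12)→(0, 2): d=(-6,-10) top-left  bias=+0
  edge (0, 2)→(16, 22): d=(16,20) right/bottom  bias=-1
  edge (16, 22)→(6, 12): d=(-10,-10) top-left  bias=+0
    (0,3)@(1, 7): e=[-20,60,0] → ·  [on edge]
    (1,3)@(3, 7): e=[0,20,20] → █  [on edge]
    (2,3)@(5, 7): e=[20,-20,40] → ·
    (1,4)@(3, 9): e=[-12,52,0] → ·  [on edge]
    (2,4)@(5, 9): e=[8,12,20] → █
    (3,4)@(7, 9): e=[28,-28,40] → ·
    (2,5)@(5, 11): e=[-4,44,0] → ·  [on edge]
    (3,5)@(7, 11): e=[16,4,20] → █
    (4,5)@(9, 11): e=[36,-36,40] → ·
    (3,6)@(7, 13): e=[4,36,0] → █  [on edge]
    (4,6)@(9, 13): e=[24,-4,20] → ·
    (3,7)@(7, 15): e=[-8,68,-20] → ·
    (4,7)@(9, 15): e=[12,28,0] → █  [on edge]
    (4,8)@(9, 17): e=[0,60,-20] → ·  [on edge]
    (5,8)@(11, 17): e=[20,20,0] → █  [on edge]
    (6,9)@(13, 19): e=[28,12,0] → █  [on edge]
    (7,10)@(15, 21): e=[36,4,0] → █  [on edge]
    (8,11)@(17, 23): e=[44,-4,0] → ·  [on edge]
  covered (8 px):
    · · · · · · · · · ·
    · · · · · · · · · ·
    · · · · · · · · · ·
    · █ · · · · · · · ·
    · · █ · · · · · · ·
    · · · █ · · · · · ·
    · · · █ · · · · · ·
    · · · · █ · · · · ·
    · · · · · █ · · · ·
    · · · · · · █ · · ·
    · · · · · · · █ · ·
    · · · · · · · · · ·
T1:
  2·area = 40  (B↔C swapped to make it positive)
  edge (16, 22)→(0, 2): d=(-16,-20) top-left  bias=+0
  edge (0, 2)→(10, 12): d=(10,10) right/bottom  bias=-1
  edge (10, 12)→(16, 22): d=(6,10) right/bottom  bias=-1
    (0,1)@(1, 3): e=[4,0,36] → ·  [on edge]
    (1,2)@(3, 5): e=[12,0,28] → ·  [on edge]
    (2,3)@(5, 7): e=[20,0,20] → ·  [on edge]
    (3,3)@(7, 7): e=[60,-20,0] → ·  [on edge]
    (3,4)@(7, 9): e=[28,0,12] → ·  [on edge]
    (4,5)@(9, 11): e=[36,0,4] → ·  [on edge]
    (4,6)@(9, 13): e=[4,20,16] → █
    (5,6)@(11, 13): e=[44,0,-4] → ·  [on edge]
    (4,7)@(9, 15): e=[-28,40,28] → ·
    (5,7)@(11, 15): e=[12,20,8] → █
    (6,7)@(13, 15): e=[52,0,-12] → ·  [on edge]
    (5,8)@(11, 17): e=[-20,40,20] → ·
    (6,8)@(13, 17): e=[20,20,0] → ·  [on edge]
    (7,8)@(15, 17): e=[60,0,-20] → ·  [on edge]
    (8,9)@(17, 19): e=[68,0,-28] → ·  [on edge]
    (9,10)@(19, 21): e=[76,0,-36] → ·  [on edge]
  covered (2 px):
    · · · · · · · · · ·
    · · · · · · · · · ·
    · · · · · · · · · ·
    · · · · · · · · · ·
    · · · · · · · · · ·
    · · · · · · · · · ·
    · · · · █ · · · · ·
    · · · · · █ · · · ·
    · · · · · · · · · ·
    · · · · · · · · · ·
    · · · · · · · · · ·
    · · · · · · · · · ·
T2:
  2·area = 36
  edge (18, 2)→(10, 24): d=(-8,22) right/bottom  bias=-1
  edge (10, 24)→(12, 14): d=(2,-10) top-left  bias=+0
  edge (12, 14)→(18, 2): d=(6,-12) top-left  bias=+0
    (6,4)@(13, 9): e=[54,0,-18] → ·  [on edge]
    (7,4)@(15, 9): e=[10,20,6] → █
    (8,4)@(17, 9): e=[-34,40,30] → ·
    (7,5)@(15, 11): e=[-6,24,18] → ·
    (6,6)@(13, 13): e=[22,8,6] → █
    (7,6)@(15, 13): e=[-22,28,30] → ·
    (6,7)@(13, 15): e=[6,12,18] → █
    (7,7)@(15, 15): e=[-38,32,42] → ·
    (6,8)@(13, 17): e=[-10,16,30] → ·
    (5,9)@(11, 19): e=[18,0,18] → █  [on edge]
    (6,9)@(13, 19): e=[-26,20,42] → ·
    (5,10)@(11, 21): e=[2,4,30] → █
  covered (5 px):
    · · · · · · · · · ·
    · · · · · · · · · ·
    · · · · · · · · · ·
    · · · · · · · · · ·
    · · · · · · · █ · ·
    · · · · · · · · · ·
    · · · · · · █ · · ·
    · · · · · · █ · · ·
    · · · · · · · · · ·
    · · · · · █ · · · ·
    · · · · · █ · · · ·
    · · · · · · · · · ·

Z-buffer (winner per pixel, '.' = empty):
  . . . . . . . . . .
  . . . . . . . . . .
  . . . . . . . . . .
  . 0 . . . . . . . .
  . . 0 . . . . 2 . .
  . . . 0 . . . . . .
  . . . 0 1 . 2 . . .
  . . . . 0 1 2 . . .
  . . . . . 0 . . . .
  . . . . . 2 0 . . .
  . . . . . 2 . 0 . .
  . . . . . . . . . .

Final: 2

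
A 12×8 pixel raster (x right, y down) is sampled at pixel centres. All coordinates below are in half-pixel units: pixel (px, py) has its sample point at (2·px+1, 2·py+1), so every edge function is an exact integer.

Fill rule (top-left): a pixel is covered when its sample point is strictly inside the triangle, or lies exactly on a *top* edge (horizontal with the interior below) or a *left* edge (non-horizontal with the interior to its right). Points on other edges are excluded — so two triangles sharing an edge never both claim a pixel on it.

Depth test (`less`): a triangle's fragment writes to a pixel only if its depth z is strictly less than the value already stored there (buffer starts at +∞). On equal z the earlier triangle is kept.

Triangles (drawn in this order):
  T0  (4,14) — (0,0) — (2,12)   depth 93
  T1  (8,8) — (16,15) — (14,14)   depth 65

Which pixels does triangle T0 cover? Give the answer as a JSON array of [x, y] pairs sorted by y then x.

T0:
  2·area = 20  (B↔C swapped to make it positive)
  edge (4, 14)→(2, 12): d=(-2,-2) top-left  bias=+0
  edge (2, 12)→(0, 0): d=(-2,-12) top-left  bias=+0
  edge (0, 0)→(4, 14): d=(4,14) right/bottom  bias=-1
    (0,2)@(1, 5): e=[12,2,6] → X
    (1,2)@(3, 5): e=[16,26,-22] → .
    (0,3)@(1, 7): e=[8,-2,14] → .
    (0,5)@(1, 11): e=[0,-10,30] → .  [on edge]
    (1,5)@(3, 11): e=[4,14,2] → X
    (2,5)@(5, 11): e=[8,38,-26] → .
    (1,6)@(3, 13): e=[0,10,10] → X  [on edge]
    (2,6)@(5, 13): e=[4,34,-18] → .
    (1,7)@(3, 15): e=[-4,6,18] → .
    (2,7)@(5, 15): e=[0,30,-10] → .  [on edge]
  covered (3 px):
    . . . . . . . . . . . .
    . . . . . . . . . . . .
    X . . . . . . . . . . .
    . . . . . . . . . . . .
    . . . . . . . . . . . .
    . X . . . . . . . . . .
    . X . . . . . . . . . .
    . . . . . . . . . . . .
T1:
  2·area = 6
  edge (8, 8)→(16, 15): d=(8,7) right/bottom  bias=-1
  edge (16, 15)→(14, 14): d=(-2,-1) top-left  bias=+0
  edge (14, 14)→(8, 8): d=(-6,-6) top-left  bias=+0
    (0,0)@(1, 1): e=[-7,13,0] → .  [on edge]
    (1,1)@(3, 3): e=[-5,11,0] → .  [on edge]
    (2,2)@(5, 5): e=[-3,9,0] → .  [on edge]
    (3,3)@(7, 7): e=[-1,7,0] → .  [on edge]
    (4,4)@(9, 9): e=[1,5,0] → X  [on edge]
    (5,4)@(11, 9): e=[-13,7,12] → .
    (4,5)@(9, 11): e=[17,1,-12] → .
    (5,5)@(11, 11): e=[3,3,0] → X  [on edge]
    (6,5)@(13, 11): e=[-11,5,12] → .
    (5,6)@(11, 13): e=[19,-1,-12] → .
    (6,6)@(13, 13): e=[5,1,0] → X  [on edge]
    (7,6)@(15, 13): e=[-9,3,12] → .
    (7,7)@(15, 15): e=[7,-1,0] → .  [on edge]
  covered (3 px):
    . . . . . . . . . . . .
    . . . . . . . . . . . .
    . . . . . . . . . . . .
    . . . . . . . . . . . .
    . . . . X . . . . . . .
    . . . . . X . . . . . .
    . . . . . . X . . . . .
    . . . . . . . . . . . .

Answer: [[0,2],[1,5],[1,6]]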